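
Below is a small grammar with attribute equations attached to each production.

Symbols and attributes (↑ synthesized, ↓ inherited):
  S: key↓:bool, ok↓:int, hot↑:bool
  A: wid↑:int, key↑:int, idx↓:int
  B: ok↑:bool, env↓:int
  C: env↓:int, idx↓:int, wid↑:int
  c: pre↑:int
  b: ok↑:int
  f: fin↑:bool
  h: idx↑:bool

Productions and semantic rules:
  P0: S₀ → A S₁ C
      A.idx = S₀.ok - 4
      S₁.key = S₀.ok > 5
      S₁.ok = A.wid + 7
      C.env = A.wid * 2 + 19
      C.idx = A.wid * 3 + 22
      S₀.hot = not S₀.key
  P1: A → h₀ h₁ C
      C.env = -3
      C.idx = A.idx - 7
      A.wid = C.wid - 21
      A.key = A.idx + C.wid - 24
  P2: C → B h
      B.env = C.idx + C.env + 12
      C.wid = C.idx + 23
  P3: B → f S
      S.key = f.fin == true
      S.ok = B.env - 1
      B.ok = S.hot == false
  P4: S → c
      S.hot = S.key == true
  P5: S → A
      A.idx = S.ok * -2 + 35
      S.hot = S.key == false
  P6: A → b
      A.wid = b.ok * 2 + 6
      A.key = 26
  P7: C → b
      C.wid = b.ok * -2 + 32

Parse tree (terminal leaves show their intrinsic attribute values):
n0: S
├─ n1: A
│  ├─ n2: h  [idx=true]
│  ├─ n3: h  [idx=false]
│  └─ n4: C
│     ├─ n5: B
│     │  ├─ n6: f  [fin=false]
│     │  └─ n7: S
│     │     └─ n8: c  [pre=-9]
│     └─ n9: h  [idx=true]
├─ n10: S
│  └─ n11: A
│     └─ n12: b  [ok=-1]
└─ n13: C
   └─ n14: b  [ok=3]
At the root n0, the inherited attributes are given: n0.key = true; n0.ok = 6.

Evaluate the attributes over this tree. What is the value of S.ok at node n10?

1. n0.key = true  [given at root]
2. n0.ok = 6  [given at root]
3. n1.idx = 2  [S₀.ok - 4]
4. n2.idx = true  [terminal]
5. n3.idx = false  [terminal]
6. n4.env = -3  [-3]
7. n4.idx = -5  [A.idx - 7]
8. n5.env = 4  [C.idx + C.env + 12]
9. n6.fin = false  [terminal]
10. n7.key = false  [f.fin == true]
11. n7.ok = 3  [B.env - 1]
12. n8.pre = -9  [terminal]
13. n7.hot = false  [S.key == true]
14. n5.ok = true  [S.hot == false]
15. n9.idx = true  [terminal]
16. n4.wid = 18  [C.idx + 23]
17. n1.wid = -3  [C.wid - 21]
18. n1.key = -4  [A.idx + C.wid - 24]
19. n10.key = true  [S₀.ok > 5]
20. n10.ok = 4  [A.wid + 7]
21. n11.idx = 27  [S.ok * -2 + 35]
22. n12.ok = -1  [terminal]
23. n11.wid = 4  [b.ok * 2 + 6]
24. n11.key = 26  [26]
25. n10.hot = false  [S.key == false]
26. n13.env = 13  [A.wid * 2 + 19]
27. n13.idx = 13  [A.wid * 3 + 22]
28. n14.ok = 3  [terminal]
29. n13.wid = 26  [b.ok * -2 + 32]
30. n0.hot = false  [not S₀.key]

4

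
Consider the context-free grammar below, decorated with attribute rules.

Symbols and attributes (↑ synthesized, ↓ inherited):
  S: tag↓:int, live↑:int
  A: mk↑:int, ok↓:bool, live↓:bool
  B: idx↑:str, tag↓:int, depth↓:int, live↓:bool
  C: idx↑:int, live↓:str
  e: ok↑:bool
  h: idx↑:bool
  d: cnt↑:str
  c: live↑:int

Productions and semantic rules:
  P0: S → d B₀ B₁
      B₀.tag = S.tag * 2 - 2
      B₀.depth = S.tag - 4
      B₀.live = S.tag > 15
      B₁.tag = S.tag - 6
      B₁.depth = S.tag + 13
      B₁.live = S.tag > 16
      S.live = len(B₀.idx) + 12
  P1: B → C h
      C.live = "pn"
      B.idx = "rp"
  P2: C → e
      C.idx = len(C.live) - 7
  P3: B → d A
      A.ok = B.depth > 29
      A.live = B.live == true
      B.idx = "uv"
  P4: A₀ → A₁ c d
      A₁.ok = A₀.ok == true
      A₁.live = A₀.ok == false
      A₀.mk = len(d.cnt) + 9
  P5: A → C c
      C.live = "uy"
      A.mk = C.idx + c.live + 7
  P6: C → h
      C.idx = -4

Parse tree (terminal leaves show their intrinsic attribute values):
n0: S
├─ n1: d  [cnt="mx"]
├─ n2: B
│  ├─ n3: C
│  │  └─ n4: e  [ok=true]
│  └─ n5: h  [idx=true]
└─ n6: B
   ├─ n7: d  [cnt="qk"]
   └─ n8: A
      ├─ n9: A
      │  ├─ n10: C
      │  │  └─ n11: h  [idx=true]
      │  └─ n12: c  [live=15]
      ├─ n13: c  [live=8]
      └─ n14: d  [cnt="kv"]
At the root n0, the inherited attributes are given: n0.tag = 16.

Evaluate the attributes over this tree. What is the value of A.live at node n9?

1. n0.tag = 16  [given at root]
2. n1.cnt = "mx"  [terminal]
3. n2.tag = 30  [S.tag * 2 - 2]
4. n2.depth = 12  [S.tag - 4]
5. n2.live = true  [S.tag > 15]
6. n3.live = "pn"  ["pn"]
7. n4.ok = true  [terminal]
8. n3.idx = -5  [len(C.live) - 7]
9. n5.idx = true  [terminal]
10. n2.idx = "rp"  ["rp"]
11. n6.tag = 10  [S.tag - 6]
12. n6.depth = 29  [S.tag + 13]
13. n6.live = false  [S.tag > 16]
14. n7.cnt = "qk"  [terminal]
15. n8.ok = false  [B.depth > 29]
16. n8.live = false  [B.live == true]
17. n9.ok = false  [A₀.ok == true]
18. n9.live = true  [A₀.ok == false]
19. n10.live = "uy"  ["uy"]
20. n11.idx = true  [terminal]
21. n10.idx = -4  [-4]
22. n12.live = 15  [terminal]
23. n9.mk = 18  [C.idx + c.live + 7]
24. n13.live = 8  [terminal]
25. n14.cnt = "kv"  [terminal]
26. n8.mk = 11  [len(d.cnt) + 9]
27. n6.idx = "uv"  ["uv"]
28. n0.live = 14  [len(B₀.idx) + 12]

true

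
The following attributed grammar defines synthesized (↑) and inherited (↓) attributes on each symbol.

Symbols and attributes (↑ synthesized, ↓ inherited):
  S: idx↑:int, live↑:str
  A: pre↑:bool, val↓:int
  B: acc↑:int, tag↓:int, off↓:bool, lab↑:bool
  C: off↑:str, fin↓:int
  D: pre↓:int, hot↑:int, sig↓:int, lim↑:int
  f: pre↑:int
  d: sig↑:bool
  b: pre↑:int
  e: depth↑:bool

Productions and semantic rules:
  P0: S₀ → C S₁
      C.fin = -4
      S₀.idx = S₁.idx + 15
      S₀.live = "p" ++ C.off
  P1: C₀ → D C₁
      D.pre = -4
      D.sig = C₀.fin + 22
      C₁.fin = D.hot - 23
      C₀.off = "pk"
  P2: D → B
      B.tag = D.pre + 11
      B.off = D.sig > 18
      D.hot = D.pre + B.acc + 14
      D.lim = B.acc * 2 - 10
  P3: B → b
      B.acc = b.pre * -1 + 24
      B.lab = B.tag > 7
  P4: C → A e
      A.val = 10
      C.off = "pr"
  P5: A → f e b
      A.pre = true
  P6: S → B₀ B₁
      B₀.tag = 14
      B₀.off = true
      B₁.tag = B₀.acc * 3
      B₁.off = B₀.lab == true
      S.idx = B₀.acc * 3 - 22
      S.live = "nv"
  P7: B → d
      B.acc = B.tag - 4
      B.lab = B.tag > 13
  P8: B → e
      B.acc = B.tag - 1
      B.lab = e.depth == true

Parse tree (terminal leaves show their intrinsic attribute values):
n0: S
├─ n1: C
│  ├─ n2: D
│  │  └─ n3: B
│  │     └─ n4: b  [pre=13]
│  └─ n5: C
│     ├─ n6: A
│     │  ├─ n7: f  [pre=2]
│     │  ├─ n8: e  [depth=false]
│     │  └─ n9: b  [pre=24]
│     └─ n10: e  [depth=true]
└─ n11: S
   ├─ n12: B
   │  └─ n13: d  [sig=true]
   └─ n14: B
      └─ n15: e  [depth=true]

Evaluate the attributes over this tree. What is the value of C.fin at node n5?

-2

1. n1.fin = -4  [-4]
2. n2.pre = -4  [-4]
3. n2.sig = 18  [C₀.fin + 22]
4. n3.tag = 7  [D.pre + 11]
5. n3.off = false  [D.sig > 18]
6. n4.pre = 13  [terminal]
7. n3.acc = 11  [b.pre * -1 + 24]
8. n3.lab = false  [B.tag > 7]
9. n2.hot = 21  [D.pre + B.acc + 14]
10. n2.lim = 12  [B.acc * 2 - 10]
11. n5.fin = -2  [D.hot - 23]
12. n6.val = 10  [10]
13. n7.pre = 2  [terminal]
14. n8.depth = false  [terminal]
15. n9.pre = 24  [terminal]
16. n6.pre = true  [true]
17. n10.depth = true  [terminal]
18. n5.off = "pr"  ["pr"]
19. n1.off = "pk"  ["pk"]
20. n12.tag = 14  [14]
21. n12.off = true  [true]
22. n13.sig = true  [terminal]
23. n12.acc = 10  [B.tag - 4]
24. n12.lab = true  [B.tag > 13]
25. n14.tag = 30  [B₀.acc * 3]
26. n14.off = true  [B₀.lab == true]
27. n15.depth = true  [terminal]
28. n14.acc = 29  [B.tag - 1]
29. n14.lab = true  [e.depth == true]
30. n11.idx = 8  [B₀.acc * 3 - 22]
31. n11.live = "nv"  ["nv"]
32. n0.idx = 23  [S₁.idx + 15]
33. n0.live = "ppk"  ["p" ++ C.off]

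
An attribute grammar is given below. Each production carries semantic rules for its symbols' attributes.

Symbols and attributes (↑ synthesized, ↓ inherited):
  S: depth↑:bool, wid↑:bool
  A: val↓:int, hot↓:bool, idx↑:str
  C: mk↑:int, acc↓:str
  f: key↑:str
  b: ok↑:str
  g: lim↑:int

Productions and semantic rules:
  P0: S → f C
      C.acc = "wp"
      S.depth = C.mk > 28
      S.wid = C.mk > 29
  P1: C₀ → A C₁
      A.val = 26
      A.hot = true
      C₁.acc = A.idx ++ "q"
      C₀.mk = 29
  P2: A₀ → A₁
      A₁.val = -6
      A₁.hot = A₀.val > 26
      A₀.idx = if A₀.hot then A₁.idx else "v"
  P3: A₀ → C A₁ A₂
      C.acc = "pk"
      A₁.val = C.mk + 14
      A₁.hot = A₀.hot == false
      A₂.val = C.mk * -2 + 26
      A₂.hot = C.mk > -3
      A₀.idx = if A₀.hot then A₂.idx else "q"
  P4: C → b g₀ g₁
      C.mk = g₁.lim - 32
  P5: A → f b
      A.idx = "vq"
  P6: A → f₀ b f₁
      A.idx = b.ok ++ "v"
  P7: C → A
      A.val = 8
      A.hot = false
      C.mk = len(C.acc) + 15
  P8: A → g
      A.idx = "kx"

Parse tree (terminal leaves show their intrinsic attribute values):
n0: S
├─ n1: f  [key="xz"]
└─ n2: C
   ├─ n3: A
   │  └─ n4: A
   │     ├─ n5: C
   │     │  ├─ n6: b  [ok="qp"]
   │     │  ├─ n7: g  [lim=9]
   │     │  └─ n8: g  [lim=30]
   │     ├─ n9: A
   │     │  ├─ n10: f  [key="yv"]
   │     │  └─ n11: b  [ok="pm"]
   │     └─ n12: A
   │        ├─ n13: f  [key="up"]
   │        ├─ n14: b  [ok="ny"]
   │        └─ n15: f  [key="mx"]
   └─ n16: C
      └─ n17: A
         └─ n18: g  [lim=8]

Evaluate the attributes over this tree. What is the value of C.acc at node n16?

"qq"

1. n1.key = "xz"  [terminal]
2. n2.acc = "wp"  ["wp"]
3. n3.val = 26  [26]
4. n3.hot = true  [true]
5. n4.val = -6  [-6]
6. n4.hot = false  [A₀.val > 26]
7. n5.acc = "pk"  ["pk"]
8. n6.ok = "qp"  [terminal]
9. n7.lim = 9  [terminal]
10. n8.lim = 30  [terminal]
11. n5.mk = -2  [g₁.lim - 32]
12. n9.val = 12  [C.mk + 14]
13. n9.hot = true  [A₀.hot == false]
14. n10.key = "yv"  [terminal]
15. n11.ok = "pm"  [terminal]
16. n9.idx = "vq"  ["vq"]
17. n12.val = 30  [C.mk * -2 + 26]
18. n12.hot = true  [C.mk > -3]
19. n13.key = "up"  [terminal]
20. n14.ok = "ny"  [terminal]
21. n15.key = "mx"  [terminal]
22. n12.idx = "nyv"  [b.ok ++ "v"]
23. n4.idx = "q"  [if A₀.hot then A₂.idx else "q"]
24. n3.idx = "q"  [if A₀.hot then A₁.idx else "v"]
25. n16.acc = "qq"  [A.idx ++ "q"]
26. n17.val = 8  [8]
27. n17.hot = false  [false]
28. n18.lim = 8  [terminal]
29. n17.idx = "kx"  ["kx"]
30. n16.mk = 17  [len(C.acc) + 15]
31. n2.mk = 29  [29]
32. n0.depth = true  [C.mk > 28]
33. n0.wid = false  [C.mk > 29]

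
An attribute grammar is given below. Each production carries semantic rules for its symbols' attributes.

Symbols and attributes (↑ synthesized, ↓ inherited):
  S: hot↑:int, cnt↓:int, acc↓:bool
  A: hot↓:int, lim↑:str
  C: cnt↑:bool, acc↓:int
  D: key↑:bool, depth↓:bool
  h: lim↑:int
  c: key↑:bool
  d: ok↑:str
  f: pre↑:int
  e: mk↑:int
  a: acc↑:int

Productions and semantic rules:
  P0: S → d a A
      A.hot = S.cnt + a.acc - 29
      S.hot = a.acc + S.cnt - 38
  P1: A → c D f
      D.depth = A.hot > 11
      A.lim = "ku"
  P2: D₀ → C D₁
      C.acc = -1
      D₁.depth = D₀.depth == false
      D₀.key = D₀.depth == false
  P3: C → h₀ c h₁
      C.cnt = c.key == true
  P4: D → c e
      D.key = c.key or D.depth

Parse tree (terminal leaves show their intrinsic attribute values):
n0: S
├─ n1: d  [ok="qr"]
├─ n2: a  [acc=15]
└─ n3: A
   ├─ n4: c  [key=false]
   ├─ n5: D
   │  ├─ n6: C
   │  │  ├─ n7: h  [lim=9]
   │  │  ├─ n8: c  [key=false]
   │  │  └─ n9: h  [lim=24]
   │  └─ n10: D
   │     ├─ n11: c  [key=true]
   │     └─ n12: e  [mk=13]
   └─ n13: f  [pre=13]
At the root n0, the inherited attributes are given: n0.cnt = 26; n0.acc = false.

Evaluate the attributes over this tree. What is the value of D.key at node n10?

1. n0.cnt = 26  [given at root]
2. n0.acc = false  [given at root]
3. n1.ok = "qr"  [terminal]
4. n2.acc = 15  [terminal]
5. n3.hot = 12  [S.cnt + a.acc - 29]
6. n4.key = false  [terminal]
7. n5.depth = true  [A.hot > 11]
8. n6.acc = -1  [-1]
9. n7.lim = 9  [terminal]
10. n8.key = false  [terminal]
11. n9.lim = 24  [terminal]
12. n6.cnt = false  [c.key == true]
13. n10.depth = false  [D₀.depth == false]
14. n11.key = true  [terminal]
15. n12.mk = 13  [terminal]
16. n10.key = true  [c.key or D.depth]
17. n5.key = false  [D₀.depth == false]
18. n13.pre = 13  [terminal]
19. n3.lim = "ku"  ["ku"]
20. n0.hot = 3  [a.acc + S.cnt - 38]

true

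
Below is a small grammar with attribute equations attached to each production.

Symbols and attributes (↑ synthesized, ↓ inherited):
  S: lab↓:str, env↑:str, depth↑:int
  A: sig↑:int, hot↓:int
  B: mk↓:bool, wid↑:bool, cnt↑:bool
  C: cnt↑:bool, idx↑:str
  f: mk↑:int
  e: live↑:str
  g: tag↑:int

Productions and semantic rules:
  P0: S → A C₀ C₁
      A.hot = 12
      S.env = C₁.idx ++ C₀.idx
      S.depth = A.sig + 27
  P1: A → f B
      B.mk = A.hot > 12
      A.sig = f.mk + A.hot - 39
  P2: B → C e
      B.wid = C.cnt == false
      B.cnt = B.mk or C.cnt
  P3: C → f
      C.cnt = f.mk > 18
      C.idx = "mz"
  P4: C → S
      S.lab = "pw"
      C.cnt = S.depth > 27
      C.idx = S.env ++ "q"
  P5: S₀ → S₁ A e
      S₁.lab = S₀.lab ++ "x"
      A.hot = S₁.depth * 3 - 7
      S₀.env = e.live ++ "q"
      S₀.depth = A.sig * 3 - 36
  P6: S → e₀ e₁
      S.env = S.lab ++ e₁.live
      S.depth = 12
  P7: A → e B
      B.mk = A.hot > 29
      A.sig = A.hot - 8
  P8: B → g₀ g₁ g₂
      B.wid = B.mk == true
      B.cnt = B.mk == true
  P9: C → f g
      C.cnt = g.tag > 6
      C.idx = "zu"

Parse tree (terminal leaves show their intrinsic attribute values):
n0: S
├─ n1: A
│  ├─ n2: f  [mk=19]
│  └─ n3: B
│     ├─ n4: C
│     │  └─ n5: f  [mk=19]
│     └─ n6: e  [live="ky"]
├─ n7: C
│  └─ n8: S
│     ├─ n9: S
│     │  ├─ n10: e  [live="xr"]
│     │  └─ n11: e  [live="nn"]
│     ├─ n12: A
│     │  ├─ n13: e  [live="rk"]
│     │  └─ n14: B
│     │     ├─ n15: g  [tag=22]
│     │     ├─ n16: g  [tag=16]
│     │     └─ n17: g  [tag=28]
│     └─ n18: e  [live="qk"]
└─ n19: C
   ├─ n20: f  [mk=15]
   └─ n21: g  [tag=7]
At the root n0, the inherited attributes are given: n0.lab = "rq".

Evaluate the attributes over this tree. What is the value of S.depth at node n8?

1. n0.lab = "rq"  [given at root]
2. n1.hot = 12  [12]
3. n2.mk = 19  [terminal]
4. n3.mk = false  [A.hot > 12]
5. n5.mk = 19  [terminal]
6. n4.cnt = true  [f.mk > 18]
7. n4.idx = "mz"  ["mz"]
8. n6.live = "ky"  [terminal]
9. n3.wid = false  [C.cnt == false]
10. n3.cnt = true  [B.mk or C.cnt]
11. n1.sig = -8  [f.mk + A.hot - 39]
12. n8.lab = "pw"  ["pw"]
13. n9.lab = "pwx"  [S₀.lab ++ "x"]
14. n10.live = "xr"  [terminal]
15. n11.live = "nn"  [terminal]
16. n9.env = "pwxnn"  [S.lab ++ e₁.live]
17. n9.depth = 12  [12]
18. n12.hot = 29  [S₁.depth * 3 - 7]
19. n13.live = "rk"  [terminal]
20. n14.mk = false  [A.hot > 29]
21. n15.tag = 22  [terminal]
22. n16.tag = 16  [terminal]
23. n17.tag = 28  [terminal]
24. n14.wid = false  [B.mk == true]
25. n14.cnt = false  [B.mk == true]
26. n12.sig = 21  [A.hot - 8]
27. n18.live = "qk"  [terminal]
28. n8.env = "qkq"  [e.live ++ "q"]
29. n8.depth = 27  [A.sig * 3 - 36]
30. n7.cnt = false  [S.depth > 27]
31. n7.idx = "qkqq"  [S.env ++ "q"]
32. n20.mk = 15  [terminal]
33. n21.tag = 7  [terminal]
34. n19.cnt = true  [g.tag > 6]
35. n19.idx = "zu"  ["zu"]
36. n0.env = "zuqkqq"  [C₁.idx ++ C₀.idx]
37. n0.depth = 19  [A.sig + 27]

27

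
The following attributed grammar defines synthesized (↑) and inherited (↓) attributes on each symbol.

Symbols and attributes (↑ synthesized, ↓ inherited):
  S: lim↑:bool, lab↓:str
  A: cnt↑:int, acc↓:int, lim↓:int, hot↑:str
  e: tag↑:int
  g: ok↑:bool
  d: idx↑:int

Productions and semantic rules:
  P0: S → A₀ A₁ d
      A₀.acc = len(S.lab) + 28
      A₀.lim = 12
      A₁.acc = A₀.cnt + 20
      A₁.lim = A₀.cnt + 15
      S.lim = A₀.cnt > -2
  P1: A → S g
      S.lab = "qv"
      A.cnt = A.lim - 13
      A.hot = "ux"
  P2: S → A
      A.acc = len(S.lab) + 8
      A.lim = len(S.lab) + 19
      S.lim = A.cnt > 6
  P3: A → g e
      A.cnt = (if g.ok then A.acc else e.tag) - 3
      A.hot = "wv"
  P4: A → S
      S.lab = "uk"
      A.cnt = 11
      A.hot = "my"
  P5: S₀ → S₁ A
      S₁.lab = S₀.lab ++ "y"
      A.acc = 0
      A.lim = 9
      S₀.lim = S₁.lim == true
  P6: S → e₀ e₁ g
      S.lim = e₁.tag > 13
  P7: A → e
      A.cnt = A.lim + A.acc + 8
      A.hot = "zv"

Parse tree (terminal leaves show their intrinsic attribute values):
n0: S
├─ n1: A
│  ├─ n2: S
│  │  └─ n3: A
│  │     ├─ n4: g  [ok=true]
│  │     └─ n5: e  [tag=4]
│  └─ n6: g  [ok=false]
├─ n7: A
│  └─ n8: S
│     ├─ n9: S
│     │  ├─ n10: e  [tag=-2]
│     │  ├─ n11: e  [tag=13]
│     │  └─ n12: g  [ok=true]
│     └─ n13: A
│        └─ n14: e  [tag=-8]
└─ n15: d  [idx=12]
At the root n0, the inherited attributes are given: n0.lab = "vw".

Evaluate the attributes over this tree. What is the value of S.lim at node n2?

true

1. n0.lab = "vw"  [given at root]
2. n1.acc = 30  [len(S.lab) + 28]
3. n1.lim = 12  [12]
4. n2.lab = "qv"  ["qv"]
5. n3.acc = 10  [len(S.lab) + 8]
6. n3.lim = 21  [len(S.lab) + 19]
7. n4.ok = true  [terminal]
8. n5.tag = 4  [terminal]
9. n3.cnt = 7  [(if g.ok then A.acc else e.tag) - 3]
10. n3.hot = "wv"  ["wv"]
11. n2.lim = true  [A.cnt > 6]
12. n6.ok = false  [terminal]
13. n1.cnt = -1  [A.lim - 13]
14. n1.hot = "ux"  ["ux"]
15. n7.acc = 19  [A₀.cnt + 20]
16. n7.lim = 14  [A₀.cnt + 15]
17. n8.lab = "uk"  ["uk"]
18. n9.lab = "uky"  [S₀.lab ++ "y"]
19. n10.tag = -2  [terminal]
20. n11.tag = 13  [terminal]
21. n12.ok = true  [terminal]
22. n9.lim = false  [e₁.tag > 13]
23. n13.acc = 0  [0]
24. n13.lim = 9  [9]
25. n14.tag = -8  [terminal]
26. n13.cnt = 17  [A.lim + A.acc + 8]
27. n13.hot = "zv"  ["zv"]
28. n8.lim = false  [S₁.lim == true]
29. n7.cnt = 11  [11]
30. n7.hot = "my"  ["my"]
31. n15.idx = 12  [terminal]
32. n0.lim = true  [A₀.cnt > -2]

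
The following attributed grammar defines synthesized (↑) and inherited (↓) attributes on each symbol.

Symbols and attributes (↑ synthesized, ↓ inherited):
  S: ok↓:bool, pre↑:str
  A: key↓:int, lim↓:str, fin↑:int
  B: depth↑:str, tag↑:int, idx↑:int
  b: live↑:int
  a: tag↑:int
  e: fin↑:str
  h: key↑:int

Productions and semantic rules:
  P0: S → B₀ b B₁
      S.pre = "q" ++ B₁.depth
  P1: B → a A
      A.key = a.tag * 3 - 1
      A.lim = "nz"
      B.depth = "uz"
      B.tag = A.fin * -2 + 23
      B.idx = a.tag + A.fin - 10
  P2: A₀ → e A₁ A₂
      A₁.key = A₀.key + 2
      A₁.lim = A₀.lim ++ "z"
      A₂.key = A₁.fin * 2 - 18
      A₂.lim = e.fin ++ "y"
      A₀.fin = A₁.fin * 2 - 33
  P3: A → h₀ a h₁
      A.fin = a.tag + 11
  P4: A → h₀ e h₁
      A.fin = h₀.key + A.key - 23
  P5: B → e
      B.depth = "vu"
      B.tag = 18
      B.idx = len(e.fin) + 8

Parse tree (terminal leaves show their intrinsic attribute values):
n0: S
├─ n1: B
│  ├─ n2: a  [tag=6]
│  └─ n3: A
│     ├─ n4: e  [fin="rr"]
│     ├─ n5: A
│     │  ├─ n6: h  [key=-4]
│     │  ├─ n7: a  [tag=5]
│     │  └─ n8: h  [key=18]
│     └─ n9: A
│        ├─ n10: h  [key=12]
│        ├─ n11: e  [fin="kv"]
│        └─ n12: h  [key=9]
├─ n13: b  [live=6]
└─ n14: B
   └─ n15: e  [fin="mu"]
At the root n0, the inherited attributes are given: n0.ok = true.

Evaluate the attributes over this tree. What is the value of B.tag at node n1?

25

1. n0.ok = true  [given at root]
2. n2.tag = 6  [terminal]
3. n3.key = 17  [a.tag * 3 - 1]
4. n3.lim = "nz"  ["nz"]
5. n4.fin = "rr"  [terminal]
6. n5.key = 19  [A₀.key + 2]
7. n5.lim = "nzz"  [A₀.lim ++ "z"]
8. n6.key = -4  [terminal]
9. n7.tag = 5  [terminal]
10. n8.key = 18  [terminal]
11. n5.fin = 16  [a.tag + 11]
12. n9.key = 14  [A₁.fin * 2 - 18]
13. n9.lim = "rry"  [e.fin ++ "y"]
14. n10.key = 12  [terminal]
15. n11.fin = "kv"  [terminal]
16. n12.key = 9  [terminal]
17. n9.fin = 3  [h₀.key + A.key - 23]
18. n3.fin = -1  [A₁.fin * 2 - 33]
19. n1.depth = "uz"  ["uz"]
20. n1.tag = 25  [A.fin * -2 + 23]
21. n1.idx = -5  [a.tag + A.fin - 10]
22. n13.live = 6  [terminal]
23. n15.fin = "mu"  [terminal]
24. n14.depth = "vu"  ["vu"]
25. n14.tag = 18  [18]
26. n14.idx = 10  [len(e.fin) + 8]
27. n0.pre = "qvu"  ["q" ++ B₁.depth]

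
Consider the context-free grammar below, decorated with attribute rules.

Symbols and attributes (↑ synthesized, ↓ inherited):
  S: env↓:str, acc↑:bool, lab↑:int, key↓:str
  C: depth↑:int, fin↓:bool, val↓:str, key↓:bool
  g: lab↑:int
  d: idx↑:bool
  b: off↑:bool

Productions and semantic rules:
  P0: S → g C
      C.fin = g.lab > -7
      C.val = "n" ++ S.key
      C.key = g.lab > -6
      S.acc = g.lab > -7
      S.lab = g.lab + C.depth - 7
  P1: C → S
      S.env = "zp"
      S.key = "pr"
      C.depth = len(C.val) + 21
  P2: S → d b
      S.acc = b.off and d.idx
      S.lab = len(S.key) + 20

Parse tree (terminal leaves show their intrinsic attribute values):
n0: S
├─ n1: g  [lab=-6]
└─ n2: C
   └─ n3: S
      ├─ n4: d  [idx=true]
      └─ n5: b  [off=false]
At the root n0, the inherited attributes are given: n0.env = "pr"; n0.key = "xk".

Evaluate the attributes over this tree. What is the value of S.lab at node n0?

1. n0.env = "pr"  [given at root]
2. n0.key = "xk"  [given at root]
3. n1.lab = -6  [terminal]
4. n2.fin = true  [g.lab > -7]
5. n2.val = "nxk"  ["n" ++ S.key]
6. n2.key = false  [g.lab > -6]
7. n3.env = "zp"  ["zp"]
8. n3.key = "pr"  ["pr"]
9. n4.idx = true  [terminal]
10. n5.off = false  [terminal]
11. n3.acc = false  [b.off and d.idx]
12. n3.lab = 22  [len(S.key) + 20]
13. n2.depth = 24  [len(C.val) + 21]
14. n0.acc = true  [g.lab > -7]
15. n0.lab = 11  [g.lab + C.depth - 7]

11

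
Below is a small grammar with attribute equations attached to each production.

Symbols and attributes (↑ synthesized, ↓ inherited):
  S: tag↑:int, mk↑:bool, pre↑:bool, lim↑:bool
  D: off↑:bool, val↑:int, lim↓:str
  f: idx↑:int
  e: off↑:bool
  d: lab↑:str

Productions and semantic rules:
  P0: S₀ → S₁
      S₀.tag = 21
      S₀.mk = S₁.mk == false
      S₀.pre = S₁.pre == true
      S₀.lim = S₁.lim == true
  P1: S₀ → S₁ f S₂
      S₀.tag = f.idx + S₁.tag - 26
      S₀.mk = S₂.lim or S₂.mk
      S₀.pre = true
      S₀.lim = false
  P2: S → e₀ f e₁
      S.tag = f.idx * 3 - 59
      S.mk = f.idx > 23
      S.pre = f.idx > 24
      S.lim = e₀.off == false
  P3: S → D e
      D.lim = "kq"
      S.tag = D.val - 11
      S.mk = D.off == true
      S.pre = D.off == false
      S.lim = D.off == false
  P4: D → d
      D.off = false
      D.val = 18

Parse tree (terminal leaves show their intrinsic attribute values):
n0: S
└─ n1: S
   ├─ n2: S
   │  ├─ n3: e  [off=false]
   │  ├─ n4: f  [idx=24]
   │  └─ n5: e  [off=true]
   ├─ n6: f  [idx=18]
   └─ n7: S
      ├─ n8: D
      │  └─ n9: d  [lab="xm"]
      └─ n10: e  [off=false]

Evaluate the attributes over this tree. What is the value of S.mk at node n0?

1. n3.off = false  [terminal]
2. n4.idx = 24  [terminal]
3. n5.off = true  [terminal]
4. n2.tag = 13  [f.idx * 3 - 59]
5. n2.mk = true  [f.idx > 23]
6. n2.pre = false  [f.idx > 24]
7. n2.lim = true  [e₀.off == false]
8. n6.idx = 18  [terminal]
9. n8.lim = "kq"  ["kq"]
10. n9.lab = "xm"  [terminal]
11. n8.off = false  [false]
12. n8.val = 18  [18]
13. n10.off = false  [terminal]
14. n7.tag = 7  [D.val - 11]
15. n7.mk = false  [D.off == true]
16. n7.pre = true  [D.off == false]
17. n7.lim = true  [D.off == false]
18. n1.tag = 5  [f.idx + S₁.tag - 26]
19. n1.mk = true  [S₂.lim or S₂.mk]
20. n1.pre = true  [true]
21. n1.lim = false  [false]
22. n0.tag = 21  [21]
23. n0.mk = false  [S₁.mk == false]
24. n0.pre = true  [S₁.pre == true]
25. n0.lim = false  [S₁.lim == true]

false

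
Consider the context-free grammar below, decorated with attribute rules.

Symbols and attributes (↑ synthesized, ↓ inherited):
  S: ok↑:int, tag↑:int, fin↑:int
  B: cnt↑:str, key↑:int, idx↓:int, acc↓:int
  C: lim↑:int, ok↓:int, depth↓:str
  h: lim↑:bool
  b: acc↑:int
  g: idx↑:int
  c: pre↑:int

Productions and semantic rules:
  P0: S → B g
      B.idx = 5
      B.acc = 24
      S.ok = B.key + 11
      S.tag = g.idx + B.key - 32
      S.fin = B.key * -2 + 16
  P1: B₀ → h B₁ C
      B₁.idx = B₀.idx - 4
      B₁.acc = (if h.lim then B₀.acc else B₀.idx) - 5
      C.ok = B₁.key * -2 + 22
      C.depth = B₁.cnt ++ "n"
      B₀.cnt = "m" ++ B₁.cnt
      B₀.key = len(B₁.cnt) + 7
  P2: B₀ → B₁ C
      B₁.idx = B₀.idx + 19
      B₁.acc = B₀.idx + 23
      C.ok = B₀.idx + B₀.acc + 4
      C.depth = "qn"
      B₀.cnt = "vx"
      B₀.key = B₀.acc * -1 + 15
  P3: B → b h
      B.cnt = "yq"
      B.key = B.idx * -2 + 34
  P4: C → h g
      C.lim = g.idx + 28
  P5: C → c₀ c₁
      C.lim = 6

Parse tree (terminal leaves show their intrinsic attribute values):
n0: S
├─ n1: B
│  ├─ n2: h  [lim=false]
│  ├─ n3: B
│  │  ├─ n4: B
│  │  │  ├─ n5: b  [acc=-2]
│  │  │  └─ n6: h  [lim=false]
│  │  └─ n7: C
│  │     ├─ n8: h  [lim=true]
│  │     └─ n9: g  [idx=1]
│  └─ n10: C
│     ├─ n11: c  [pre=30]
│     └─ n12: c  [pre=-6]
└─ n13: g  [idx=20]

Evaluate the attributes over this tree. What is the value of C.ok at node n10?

1. n1.idx = 5  [5]
2. n1.acc = 24  [24]
3. n2.lim = false  [terminal]
4. n3.idx = 1  [B₀.idx - 4]
5. n3.acc = 0  [(if h.lim then B₀.acc else B₀.idx) - 5]
6. n4.idx = 20  [B₀.idx + 19]
7. n4.acc = 24  [B₀.idx + 23]
8. n5.acc = -2  [terminal]
9. n6.lim = false  [terminal]
10. n4.cnt = "yq"  ["yq"]
11. n4.key = -6  [B.idx * -2 + 34]
12. n7.ok = 5  [B₀.idx + B₀.acc + 4]
13. n7.depth = "qn"  ["qn"]
14. n8.lim = true  [terminal]
15. n9.idx = 1  [terminal]
16. n7.lim = 29  [g.idx + 28]
17. n3.cnt = "vx"  ["vx"]
18. n3.key = 15  [B₀.acc * -1 + 15]
19. n10.ok = -8  [B₁.key * -2 + 22]
20. n10.depth = "vxn"  [B₁.cnt ++ "n"]
21. n11.pre = 30  [terminal]
22. n12.pre = -6  [terminal]
23. n10.lim = 6  [6]
24. n1.cnt = "mvx"  ["m" ++ B₁.cnt]
25. n1.key = 9  [len(B₁.cnt) + 7]
26. n13.idx = 20  [terminal]
27. n0.ok = 20  [B.key + 11]
28. n0.tag = -3  [g.idx + B.key - 32]
29. n0.fin = -2  [B.key * -2 + 16]

-8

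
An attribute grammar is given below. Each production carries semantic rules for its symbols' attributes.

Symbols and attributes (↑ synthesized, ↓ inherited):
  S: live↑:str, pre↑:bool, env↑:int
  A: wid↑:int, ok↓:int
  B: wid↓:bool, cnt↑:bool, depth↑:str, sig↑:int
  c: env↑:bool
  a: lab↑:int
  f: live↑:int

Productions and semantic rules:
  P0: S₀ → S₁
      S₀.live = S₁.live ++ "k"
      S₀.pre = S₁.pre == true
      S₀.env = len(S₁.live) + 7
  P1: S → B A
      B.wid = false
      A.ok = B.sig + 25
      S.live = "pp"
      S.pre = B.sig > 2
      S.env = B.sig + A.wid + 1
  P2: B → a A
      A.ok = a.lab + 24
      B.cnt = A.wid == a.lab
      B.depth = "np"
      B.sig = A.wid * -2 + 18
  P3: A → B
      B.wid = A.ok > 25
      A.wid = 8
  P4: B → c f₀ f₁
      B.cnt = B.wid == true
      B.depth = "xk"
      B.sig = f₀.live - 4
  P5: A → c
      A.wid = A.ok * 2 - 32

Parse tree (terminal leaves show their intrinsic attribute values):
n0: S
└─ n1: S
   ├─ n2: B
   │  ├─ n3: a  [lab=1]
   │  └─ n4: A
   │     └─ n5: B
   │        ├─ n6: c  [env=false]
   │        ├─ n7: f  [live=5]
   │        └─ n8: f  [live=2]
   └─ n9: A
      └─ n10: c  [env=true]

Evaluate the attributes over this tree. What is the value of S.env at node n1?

1. n2.wid = false  [false]
2. n3.lab = 1  [terminal]
3. n4.ok = 25  [a.lab + 24]
4. n5.wid = false  [A.ok > 25]
5. n6.env = false  [terminal]
6. n7.live = 5  [terminal]
7. n8.live = 2  [terminal]
8. n5.cnt = false  [B.wid == true]
9. n5.depth = "xk"  ["xk"]
10. n5.sig = 1  [f₀.live - 4]
11. n4.wid = 8  [8]
12. n2.cnt = false  [A.wid == a.lab]
13. n2.depth = "np"  ["np"]
14. n2.sig = 2  [A.wid * -2 + 18]
15. n9.ok = 27  [B.sig + 25]
16. n10.env = true  [terminal]
17. n9.wid = 22  [A.ok * 2 - 32]
18. n1.live = "pp"  ["pp"]
19. n1.pre = false  [B.sig > 2]
20. n1.env = 25  [B.sig + A.wid + 1]
21. n0.live = "ppk"  [S₁.live ++ "k"]
22. n0.pre = false  [S₁.pre == true]
23. n0.env = 9  [len(S₁.live) + 7]

25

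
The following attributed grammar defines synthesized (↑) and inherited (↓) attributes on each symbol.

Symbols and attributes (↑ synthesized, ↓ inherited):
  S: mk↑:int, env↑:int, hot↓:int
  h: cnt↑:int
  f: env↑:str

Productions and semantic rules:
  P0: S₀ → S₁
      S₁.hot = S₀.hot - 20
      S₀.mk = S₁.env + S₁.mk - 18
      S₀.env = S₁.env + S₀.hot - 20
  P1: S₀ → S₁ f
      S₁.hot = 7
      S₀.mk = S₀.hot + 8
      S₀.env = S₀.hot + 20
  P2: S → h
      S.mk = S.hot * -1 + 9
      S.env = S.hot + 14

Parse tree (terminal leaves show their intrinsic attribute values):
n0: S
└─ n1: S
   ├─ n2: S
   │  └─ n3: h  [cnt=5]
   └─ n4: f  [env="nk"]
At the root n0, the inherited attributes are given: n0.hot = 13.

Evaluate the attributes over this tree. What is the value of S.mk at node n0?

1. n0.hot = 13  [given at root]
2. n1.hot = -7  [S₀.hot - 20]
3. n2.hot = 7  [7]
4. n3.cnt = 5  [terminal]
5. n2.mk = 2  [S.hot * -1 + 9]
6. n2.env = 21  [S.hot + 14]
7. n4.env = "nk"  [terminal]
8. n1.mk = 1  [S₀.hot + 8]
9. n1.env = 13  [S₀.hot + 20]
10. n0.mk = -4  [S₁.env + S₁.mk - 18]
11. n0.env = 6  [S₁.env + S₀.hot - 20]

-4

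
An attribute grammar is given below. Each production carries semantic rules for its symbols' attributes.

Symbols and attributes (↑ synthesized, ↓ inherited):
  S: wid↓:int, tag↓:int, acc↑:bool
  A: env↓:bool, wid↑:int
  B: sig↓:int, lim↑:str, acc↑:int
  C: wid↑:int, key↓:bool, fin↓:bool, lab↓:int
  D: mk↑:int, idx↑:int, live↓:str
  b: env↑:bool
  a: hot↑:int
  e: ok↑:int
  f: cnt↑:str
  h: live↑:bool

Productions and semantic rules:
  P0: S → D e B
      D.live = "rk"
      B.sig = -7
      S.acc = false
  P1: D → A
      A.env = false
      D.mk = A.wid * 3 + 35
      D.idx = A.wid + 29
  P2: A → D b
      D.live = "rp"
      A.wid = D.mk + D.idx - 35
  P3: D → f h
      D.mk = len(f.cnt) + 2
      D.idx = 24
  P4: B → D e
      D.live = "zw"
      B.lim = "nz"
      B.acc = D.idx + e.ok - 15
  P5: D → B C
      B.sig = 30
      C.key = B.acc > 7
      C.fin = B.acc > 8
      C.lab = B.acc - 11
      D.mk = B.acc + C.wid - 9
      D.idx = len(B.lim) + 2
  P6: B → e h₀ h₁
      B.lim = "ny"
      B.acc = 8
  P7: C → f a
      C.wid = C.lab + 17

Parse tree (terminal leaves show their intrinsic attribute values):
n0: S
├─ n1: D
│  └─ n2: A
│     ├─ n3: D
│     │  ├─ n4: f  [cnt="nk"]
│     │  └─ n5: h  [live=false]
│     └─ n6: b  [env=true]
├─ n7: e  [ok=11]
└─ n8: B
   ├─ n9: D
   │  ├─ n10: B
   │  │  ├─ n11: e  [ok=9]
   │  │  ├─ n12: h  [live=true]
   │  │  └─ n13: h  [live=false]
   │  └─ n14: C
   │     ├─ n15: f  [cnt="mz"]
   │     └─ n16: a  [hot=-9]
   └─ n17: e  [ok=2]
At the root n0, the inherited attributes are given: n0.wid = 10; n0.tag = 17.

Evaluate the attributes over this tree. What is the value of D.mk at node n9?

1. n0.wid = 10  [given at root]
2. n0.tag = 17  [given at root]
3. n1.live = "rk"  ["rk"]
4. n2.env = false  [false]
5. n3.live = "rp"  ["rp"]
6. n4.cnt = "nk"  [terminal]
7. n5.live = false  [terminal]
8. n3.mk = 4  [len(f.cnt) + 2]
9. n3.idx = 24  [24]
10. n6.env = true  [terminal]
11. n2.wid = -7  [D.mk + D.idx - 35]
12. n1.mk = 14  [A.wid * 3 + 35]
13. n1.idx = 22  [A.wid + 29]
14. n7.ok = 11  [terminal]
15. n8.sig = -7  [-7]
16. n9.live = "zw"  ["zw"]
17. n10.sig = 30  [30]
18. n11.ok = 9  [terminal]
19. n12.live = true  [terminal]
20. n13.live = false  [terminal]
21. n10.lim = "ny"  ["ny"]
22. n10.acc = 8  [8]
23. n14.key = true  [B.acc > 7]
24. n14.fin = false  [B.acc > 8]
25. n14.lab = -3  [B.acc - 11]
26. n15.cnt = "mz"  [terminal]
27. n16.hot = -9  [terminal]
28. n14.wid = 14  [C.lab + 17]
29. n9.mk = 13  [B.acc + C.wid - 9]
30. n9.idx = 4  [len(B.lim) + 2]
31. n17.ok = 2  [terminal]
32. n8.lim = "nz"  ["nz"]
33. n8.acc = -9  [D.idx + e.ok - 15]
34. n0.acc = false  [false]

13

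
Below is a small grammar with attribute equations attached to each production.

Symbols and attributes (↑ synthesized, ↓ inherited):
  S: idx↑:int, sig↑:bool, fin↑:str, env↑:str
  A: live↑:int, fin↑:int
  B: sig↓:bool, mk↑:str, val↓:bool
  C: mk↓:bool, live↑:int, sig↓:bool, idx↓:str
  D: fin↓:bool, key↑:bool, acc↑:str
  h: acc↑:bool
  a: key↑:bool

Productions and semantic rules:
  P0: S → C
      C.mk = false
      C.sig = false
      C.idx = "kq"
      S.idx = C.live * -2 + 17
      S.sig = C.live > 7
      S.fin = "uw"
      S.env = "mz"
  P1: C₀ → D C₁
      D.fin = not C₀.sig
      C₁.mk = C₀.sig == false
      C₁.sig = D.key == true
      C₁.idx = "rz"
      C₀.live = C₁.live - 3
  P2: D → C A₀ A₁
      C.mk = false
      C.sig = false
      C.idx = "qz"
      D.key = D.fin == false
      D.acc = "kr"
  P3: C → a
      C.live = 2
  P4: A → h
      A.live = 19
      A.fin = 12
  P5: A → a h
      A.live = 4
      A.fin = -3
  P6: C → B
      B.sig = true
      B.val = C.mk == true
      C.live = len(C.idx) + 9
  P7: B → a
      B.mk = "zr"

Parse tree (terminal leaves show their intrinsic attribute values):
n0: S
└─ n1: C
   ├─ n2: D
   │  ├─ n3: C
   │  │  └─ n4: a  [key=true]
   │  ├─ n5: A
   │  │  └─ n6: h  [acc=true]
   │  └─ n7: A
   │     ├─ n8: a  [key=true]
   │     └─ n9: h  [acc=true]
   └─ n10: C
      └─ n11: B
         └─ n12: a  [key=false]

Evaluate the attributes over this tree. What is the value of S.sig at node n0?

true

1. n1.mk = false  [false]
2. n1.sig = false  [false]
3. n1.idx = "kq"  ["kq"]
4. n2.fin = true  [not C₀.sig]
5. n3.mk = false  [false]
6. n3.sig = false  [false]
7. n3.idx = "qz"  ["qz"]
8. n4.key = true  [terminal]
9. n3.live = 2  [2]
10. n6.acc = true  [terminal]
11. n5.live = 19  [19]
12. n5.fin = 12  [12]
13. n8.key = true  [terminal]
14. n9.acc = true  [terminal]
15. n7.live = 4  [4]
16. n7.fin = -3  [-3]
17. n2.key = false  [D.fin == false]
18. n2.acc = "kr"  ["kr"]
19. n10.mk = true  [C₀.sig == false]
20. n10.sig = false  [D.key == true]
21. n10.idx = "rz"  ["rz"]
22. n11.sig = true  [true]
23. n11.val = true  [C.mk == true]
24. n12.key = false  [terminal]
25. n11.mk = "zr"  ["zr"]
26. n10.live = 11  [len(C.idx) + 9]
27. n1.live = 8  [C₁.live - 3]
28. n0.idx = 1  [C.live * -2 + 17]
29. n0.sig = true  [C.live > 7]
30. n0.fin = "uw"  ["uw"]
31. n0.env = "mz"  ["mz"]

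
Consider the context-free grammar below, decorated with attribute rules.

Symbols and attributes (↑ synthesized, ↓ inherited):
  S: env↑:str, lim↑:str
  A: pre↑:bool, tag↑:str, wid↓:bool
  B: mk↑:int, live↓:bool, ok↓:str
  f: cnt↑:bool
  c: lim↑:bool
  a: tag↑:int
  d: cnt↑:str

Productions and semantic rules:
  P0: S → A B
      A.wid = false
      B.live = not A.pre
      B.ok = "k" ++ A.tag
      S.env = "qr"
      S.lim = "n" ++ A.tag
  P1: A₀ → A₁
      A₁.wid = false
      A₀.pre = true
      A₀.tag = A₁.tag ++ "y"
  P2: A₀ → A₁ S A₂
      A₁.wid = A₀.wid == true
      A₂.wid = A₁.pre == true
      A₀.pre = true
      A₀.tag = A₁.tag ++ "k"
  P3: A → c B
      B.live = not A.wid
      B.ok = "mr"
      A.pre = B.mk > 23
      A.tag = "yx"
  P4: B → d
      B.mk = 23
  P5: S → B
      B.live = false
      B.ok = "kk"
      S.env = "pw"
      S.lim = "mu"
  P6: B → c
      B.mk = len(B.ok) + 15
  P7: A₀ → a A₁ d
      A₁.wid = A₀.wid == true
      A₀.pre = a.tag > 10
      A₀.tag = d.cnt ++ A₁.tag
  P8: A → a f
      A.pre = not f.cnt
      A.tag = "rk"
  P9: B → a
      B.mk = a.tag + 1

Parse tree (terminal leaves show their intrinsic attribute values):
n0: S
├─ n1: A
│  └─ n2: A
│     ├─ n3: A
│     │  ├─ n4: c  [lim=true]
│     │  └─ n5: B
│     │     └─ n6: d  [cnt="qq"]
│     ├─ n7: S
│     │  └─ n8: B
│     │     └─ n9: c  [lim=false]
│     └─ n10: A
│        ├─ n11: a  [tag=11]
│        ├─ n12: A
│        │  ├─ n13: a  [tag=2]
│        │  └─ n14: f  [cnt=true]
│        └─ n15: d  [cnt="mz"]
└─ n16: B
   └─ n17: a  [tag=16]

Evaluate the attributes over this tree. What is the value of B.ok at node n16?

"kyxky"

1. n1.wid = false  [false]
2. n2.wid = false  [false]
3. n3.wid = false  [A₀.wid == true]
4. n4.lim = true  [terminal]
5. n5.live = true  [not A.wid]
6. n5.ok = "mr"  ["mr"]
7. n6.cnt = "qq"  [terminal]
8. n5.mk = 23  [23]
9. n3.pre = false  [B.mk > 23]
10. n3.tag = "yx"  ["yx"]
11. n8.live = false  [false]
12. n8.ok = "kk"  ["kk"]
13. n9.lim = false  [terminal]
14. n8.mk = 17  [len(B.ok) + 15]
15. n7.env = "pw"  ["pw"]
16. n7.lim = "mu"  ["mu"]
17. n10.wid = false  [A₁.pre == true]
18. n11.tag = 11  [terminal]
19. n12.wid = false  [A₀.wid == true]
20. n13.tag = 2  [terminal]
21. n14.cnt = true  [terminal]
22. n12.pre = false  [not f.cnt]
23. n12.tag = "rk"  ["rk"]
24. n15.cnt = "mz"  [terminal]
25. n10.pre = true  [a.tag > 10]
26. n10.tag = "mzrk"  [d.cnt ++ A₁.tag]
27. n2.pre = true  [true]
28. n2.tag = "yxk"  [A₁.tag ++ "k"]
29. n1.pre = true  [true]
30. n1.tag = "yxky"  [A₁.tag ++ "y"]
31. n16.live = false  [not A.pre]
32. n16.ok = "kyxky"  ["k" ++ A.tag]
33. n17.tag = 16  [terminal]
34. n16.mk = 17  [a.tag + 1]
35. n0.env = "qr"  ["qr"]
36. n0.lim = "nyxky"  ["n" ++ A.tag]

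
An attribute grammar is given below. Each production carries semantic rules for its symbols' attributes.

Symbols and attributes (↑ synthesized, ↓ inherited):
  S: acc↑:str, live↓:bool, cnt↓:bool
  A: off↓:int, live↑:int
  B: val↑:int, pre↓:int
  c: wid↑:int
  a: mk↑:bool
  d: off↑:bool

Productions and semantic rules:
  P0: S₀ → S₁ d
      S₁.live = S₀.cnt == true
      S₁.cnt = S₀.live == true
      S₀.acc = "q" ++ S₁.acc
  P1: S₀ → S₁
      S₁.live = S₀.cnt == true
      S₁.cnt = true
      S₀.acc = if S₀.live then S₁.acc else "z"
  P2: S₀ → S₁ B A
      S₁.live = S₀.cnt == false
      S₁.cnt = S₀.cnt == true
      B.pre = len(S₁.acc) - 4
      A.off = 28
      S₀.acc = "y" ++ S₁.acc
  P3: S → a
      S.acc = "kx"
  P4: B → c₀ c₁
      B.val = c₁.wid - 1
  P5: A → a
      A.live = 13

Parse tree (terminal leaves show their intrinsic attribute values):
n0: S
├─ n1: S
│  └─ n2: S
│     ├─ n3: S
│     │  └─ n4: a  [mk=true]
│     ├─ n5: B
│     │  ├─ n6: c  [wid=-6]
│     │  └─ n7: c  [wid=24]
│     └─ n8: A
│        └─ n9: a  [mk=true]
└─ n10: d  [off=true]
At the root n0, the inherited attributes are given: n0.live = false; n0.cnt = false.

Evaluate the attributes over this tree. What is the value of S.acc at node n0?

"qz"

1. n0.live = false  [given at root]
2. n0.cnt = false  [given at root]
3. n1.live = false  [S₀.cnt == true]
4. n1.cnt = false  [S₀.live == true]
5. n2.live = false  [S₀.cnt == true]
6. n2.cnt = true  [true]
7. n3.live = false  [S₀.cnt == false]
8. n3.cnt = true  [S₀.cnt == true]
9. n4.mk = true  [terminal]
10. n3.acc = "kx"  ["kx"]
11. n5.pre = -2  [len(S₁.acc) - 4]
12. n6.wid = -6  [terminal]
13. n7.wid = 24  [terminal]
14. n5.val = 23  [c₁.wid - 1]
15. n8.off = 28  [28]
16. n9.mk = true  [terminal]
17. n8.live = 13  [13]
18. n2.acc = "ykx"  ["y" ++ S₁.acc]
19. n1.acc = "z"  [if S₀.live then S₁.acc else "z"]
20. n10.off = true  [terminal]
21. n0.acc = "qz"  ["q" ++ S₁.acc]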